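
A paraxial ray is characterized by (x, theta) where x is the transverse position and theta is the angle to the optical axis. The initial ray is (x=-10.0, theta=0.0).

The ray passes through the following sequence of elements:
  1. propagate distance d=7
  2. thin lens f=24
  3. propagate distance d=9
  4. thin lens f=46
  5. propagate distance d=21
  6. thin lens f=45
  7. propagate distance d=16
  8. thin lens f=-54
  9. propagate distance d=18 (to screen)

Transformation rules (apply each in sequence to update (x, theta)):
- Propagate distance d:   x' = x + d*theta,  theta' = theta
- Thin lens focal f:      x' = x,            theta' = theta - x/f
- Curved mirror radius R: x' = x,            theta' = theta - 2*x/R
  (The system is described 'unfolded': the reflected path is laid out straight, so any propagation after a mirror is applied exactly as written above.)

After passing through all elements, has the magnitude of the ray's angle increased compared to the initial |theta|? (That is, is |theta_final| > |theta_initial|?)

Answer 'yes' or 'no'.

Answer: yes

Derivation:
Initial: x=-10.0000 theta=0.0000
After 1 (propagate distance d=7): x=-10.0000 theta=0.0000
After 2 (thin lens f=24): x=-10.0000 theta=5/12 (≈0.4167)
After 3 (propagate distance d=9): x=-6.2500 theta=5/12 (≈0.4167)
After 4 (thin lens f=46): x=-6.2500 theta=305/552 (≈0.5525)
After 5 (propagate distance d=21): x=985/184 (≈5.3533) theta=305/552 (≈0.5525)
After 6 (thin lens f=45): x=985/184 (≈5.3533) theta=359/828 (≈0.4336)
After 7 (propagate distance d=16): x=20353/1656 (≈12.2905) theta=359/828 (≈0.4336)
After 8 (thin lens f=-54): x=20353/1656 (≈12.2905) theta=59125/89424 (≈0.6612)
After 9 (propagate distance d=18 (to screen)): x=15023/621 (≈24.1916) theta=59125/89424 (≈0.6612)
|theta_initial|=0.0000 |theta_final|=59125/89424 (≈0.6612) -> increased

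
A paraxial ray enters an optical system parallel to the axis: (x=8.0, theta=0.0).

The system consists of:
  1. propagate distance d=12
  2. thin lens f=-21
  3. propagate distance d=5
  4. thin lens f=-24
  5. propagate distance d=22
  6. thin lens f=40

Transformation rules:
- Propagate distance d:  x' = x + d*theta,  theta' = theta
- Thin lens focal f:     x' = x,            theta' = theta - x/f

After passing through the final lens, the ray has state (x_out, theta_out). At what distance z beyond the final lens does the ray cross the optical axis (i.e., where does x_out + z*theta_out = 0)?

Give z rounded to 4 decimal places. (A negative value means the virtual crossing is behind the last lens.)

Answer: -249.8551

Derivation:
Initial: x=8.0000 theta=0.0000
After 1 (propagate distance d=12): x=8.0000 theta=0.0000
After 2 (thin lens f=-21): x=8.0000 theta=8/21 (≈0.3810)
After 3 (propagate distance d=5): x=208/21 (≈9.9048) theta=8/21 (≈0.3810)
After 4 (thin lens f=-24): x=208/21 (≈9.9048) theta=50/63 (≈0.7937)
After 5 (propagate distance d=22): x=1724/63 (≈27.3651) theta=50/63 (≈0.7937)
After 6 (thin lens f=40): x=1724/63 (≈27.3651) theta=23/210 (≈0.1095)
z_focus = -x_out/theta_out = -(1724/63)/(23/210) = -17240/69 ≈ -249.8551
Rounded to 4 decimal places: z = -249.8551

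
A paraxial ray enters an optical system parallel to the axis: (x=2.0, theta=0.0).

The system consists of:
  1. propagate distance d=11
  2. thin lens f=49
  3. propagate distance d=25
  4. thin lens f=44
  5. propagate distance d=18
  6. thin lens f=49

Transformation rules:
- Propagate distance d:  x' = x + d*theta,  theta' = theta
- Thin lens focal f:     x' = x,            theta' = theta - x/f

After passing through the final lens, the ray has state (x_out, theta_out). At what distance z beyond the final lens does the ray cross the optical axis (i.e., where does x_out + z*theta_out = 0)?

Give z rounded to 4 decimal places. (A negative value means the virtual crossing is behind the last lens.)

Initial: x=2.0000 theta=0.0000
After 1 (propagate distance d=11): x=2.0000 theta=0.0000
After 2 (thin lens f=49): x=2.0000 theta=-2/49 (≈-0.0408)
After 3 (propagate distance d=25): x=48/49 (≈0.9796) theta=-2/49 (≈-0.0408)
After 4 (thin lens f=44): x=48/49 (≈0.9796) theta=-34/539 (≈-0.0631)
After 5 (propagate distance d=18): x=-12/77 (≈-0.1558) theta=-34/539 (≈-0.0631)
After 6 (thin lens f=49): x=-12/77 (≈-0.1558) theta=-226/3773 (≈-0.0599)
z_focus = -x_out/theta_out = -(-12/77)/(-226/3773) = -294/113 ≈ -2.6018
Rounded to 4 decimal places: z = -2.6018

Answer: -2.6018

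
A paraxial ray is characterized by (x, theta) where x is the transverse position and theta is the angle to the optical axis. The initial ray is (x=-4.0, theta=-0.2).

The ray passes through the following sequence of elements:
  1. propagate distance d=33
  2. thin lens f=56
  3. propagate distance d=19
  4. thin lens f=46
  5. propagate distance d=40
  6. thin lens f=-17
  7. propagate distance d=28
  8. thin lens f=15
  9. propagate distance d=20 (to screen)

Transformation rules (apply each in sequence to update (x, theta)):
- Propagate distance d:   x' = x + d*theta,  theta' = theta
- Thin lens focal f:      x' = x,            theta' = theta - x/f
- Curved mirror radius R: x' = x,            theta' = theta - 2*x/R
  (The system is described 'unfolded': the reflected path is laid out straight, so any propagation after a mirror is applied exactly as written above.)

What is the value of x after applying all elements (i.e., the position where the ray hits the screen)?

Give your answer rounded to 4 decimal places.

Initial: x=-4.0000 theta=-0.2000
After 1 (propagate distance d=33): x=-10.6000 theta=-0.2000
After 2 (thin lens f=56): x=-10.6000 theta=-3/280 (≈-0.0107)
After 3 (propagate distance d=19): x=-605/56 (≈-10.8036) theta=-3/280 (≈-0.0107)
After 4 (thin lens f=46): x=-605/56 (≈-10.8036) theta=2887/12880 (≈0.2241)
After 5 (propagate distance d=40): x=-2367/1288 (≈-1.8377) theta=2887/12880 (≈0.2241)
After 6 (thin lens f=-17): x=-2367/1288 (≈-1.8377) theta=25409/218960 (≈0.1160)
After 7 (propagate distance d=28): x=154531/109480 (≈1.4115) theta=25409/218960 (≈0.1160)
After 8 (thin lens f=15): x=154531/109480 (≈1.4115) theta=72073/3284400 (≈0.0219)
After 9 (propagate distance d=20 (to screen)): x=607739/328440 (≈1.8504) theta=72073/3284400 (≈0.0219)
Rounded to 4 decimal places: x = 1.8504

Answer: 1.8504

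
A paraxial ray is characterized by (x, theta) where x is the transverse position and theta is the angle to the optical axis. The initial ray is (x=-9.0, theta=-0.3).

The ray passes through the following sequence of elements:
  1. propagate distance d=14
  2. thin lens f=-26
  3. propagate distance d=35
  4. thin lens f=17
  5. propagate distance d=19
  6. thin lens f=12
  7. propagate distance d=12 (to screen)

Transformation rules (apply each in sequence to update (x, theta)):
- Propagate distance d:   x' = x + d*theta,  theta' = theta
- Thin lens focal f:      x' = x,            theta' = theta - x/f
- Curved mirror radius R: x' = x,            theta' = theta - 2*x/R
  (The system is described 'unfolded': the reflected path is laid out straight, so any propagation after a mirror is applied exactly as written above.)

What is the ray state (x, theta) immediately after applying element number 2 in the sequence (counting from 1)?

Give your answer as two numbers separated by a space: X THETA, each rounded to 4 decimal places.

Answer: -13.2000 -0.8077

Derivation:
Initial: x=-9.0000 theta=-0.3000
After 1 (propagate distance d=14): x=-13.2000 theta=-0.3000
After 2 (thin lens f=-26): x=-13.2000 theta=-21/26 (≈-0.8077)
Rounded to 4 decimal places: x = -13.2000, theta = -0.8077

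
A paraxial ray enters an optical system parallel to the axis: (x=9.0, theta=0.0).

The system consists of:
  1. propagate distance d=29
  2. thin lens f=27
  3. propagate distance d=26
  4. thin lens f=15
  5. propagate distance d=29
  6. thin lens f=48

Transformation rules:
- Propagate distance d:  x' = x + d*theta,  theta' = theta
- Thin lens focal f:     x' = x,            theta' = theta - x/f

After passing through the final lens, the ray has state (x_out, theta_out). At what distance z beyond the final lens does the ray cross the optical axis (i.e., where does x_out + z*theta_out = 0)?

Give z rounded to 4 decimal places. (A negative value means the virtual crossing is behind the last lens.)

Answer: -67.5611

Derivation:
Initial: x=9.0000 theta=0.0000
After 1 (propagate distance d=29): x=9.0000 theta=0.0000
After 2 (thin lens f=27): x=9.0000 theta=-1/3 (≈-0.3333)
After 3 (propagate distance d=26): x=1/3 (≈0.3333) theta=-1/3 (≈-0.3333)
After 4 (thin lens f=15): x=1/3 (≈0.3333) theta=-16/45 (≈-0.3556)
After 5 (propagate distance d=29): x=-449/45 (≈-9.9778) theta=-16/45 (≈-0.3556)
After 6 (thin lens f=48): x=-449/45 (≈-9.9778) theta=-319/2160 (≈-0.1477)
z_focus = -x_out/theta_out = -(-449/45)/(-319/2160) = -21552/319 ≈ -67.5611
Rounded to 4 decimal places: z = -67.5611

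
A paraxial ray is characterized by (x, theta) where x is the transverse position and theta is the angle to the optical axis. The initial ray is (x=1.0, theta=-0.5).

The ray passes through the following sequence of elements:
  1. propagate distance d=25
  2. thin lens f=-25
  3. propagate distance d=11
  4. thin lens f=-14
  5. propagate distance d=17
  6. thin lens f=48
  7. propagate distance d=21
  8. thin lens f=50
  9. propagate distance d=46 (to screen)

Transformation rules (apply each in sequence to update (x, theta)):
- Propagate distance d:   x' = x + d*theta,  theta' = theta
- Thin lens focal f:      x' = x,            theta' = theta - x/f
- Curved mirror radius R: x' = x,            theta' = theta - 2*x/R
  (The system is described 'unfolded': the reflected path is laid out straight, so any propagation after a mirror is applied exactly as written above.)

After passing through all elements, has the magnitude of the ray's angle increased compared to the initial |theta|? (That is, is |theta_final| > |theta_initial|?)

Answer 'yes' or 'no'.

Initial: x=1.0000 theta=-0.5000
After 1 (propagate distance d=25): x=-11.5000 theta=-0.5000
After 2 (thin lens f=-25): x=-11.5000 theta=-0.9600
After 3 (propagate distance d=11): x=-22.0600 theta=-0.9600
After 4 (thin lens f=-14): x=-22.0600 theta=-71/28 (≈-2.5357)
After 5 (propagate distance d=17): x=-45617/700 (≈-65.1671) theta=-71/28 (≈-2.5357)
After 6 (thin lens f=48): x=-45617/700 (≈-65.1671) theta=-39583/33600 (≈-1.1781)
After 7 (propagate distance d=21): x=-1006953/11200 (≈-89.9065) theta=-39583/33600 (≈-1.1781)
After 8 (thin lens f=50): x=-1006953/11200 (≈-89.9065) theta=1041709/1680000 (≈0.6201)
After 9 (propagate distance d=46 (to screen)): x=-920753/15000 (≈-61.3835) theta=1041709/1680000 (≈0.6201)
|theta_initial|=0.5000 |theta_final|=1041709/1680000 (≈0.6201) -> increased

Answer: yes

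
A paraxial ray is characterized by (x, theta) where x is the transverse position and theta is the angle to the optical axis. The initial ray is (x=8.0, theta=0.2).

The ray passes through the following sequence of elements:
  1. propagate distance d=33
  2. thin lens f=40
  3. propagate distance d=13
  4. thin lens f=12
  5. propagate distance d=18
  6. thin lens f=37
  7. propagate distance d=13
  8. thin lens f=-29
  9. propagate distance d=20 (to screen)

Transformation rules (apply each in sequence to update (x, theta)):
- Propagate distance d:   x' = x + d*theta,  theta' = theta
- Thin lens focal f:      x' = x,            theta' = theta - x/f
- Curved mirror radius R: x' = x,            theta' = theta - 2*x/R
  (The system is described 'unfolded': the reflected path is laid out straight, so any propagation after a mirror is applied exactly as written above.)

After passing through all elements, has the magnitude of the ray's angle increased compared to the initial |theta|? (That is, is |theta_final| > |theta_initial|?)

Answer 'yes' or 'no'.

Initial: x=8.0000 theta=0.2000
After 1 (propagate distance d=33): x=14.6000 theta=0.2000
After 2 (thin lens f=40): x=14.6000 theta=-0.1650
After 3 (propagate distance d=13): x=12.4550 theta=-0.1650
After 4 (thin lens f=12): x=12.4550 theta=-2887/2400 (≈-1.2029)
After 5 (propagate distance d=18): x=-9.1975 theta=-2887/2400 (≈-1.2029)
After 6 (thin lens f=37): x=-9.1975 theta=-16949/17760 (≈-0.9543)
After 7 (propagate distance d=13): x=-1918423/88800 (≈-21.6039) theta=-16949/17760 (≈-0.9543)
After 8 (thin lens f=-29): x=-1918423/88800 (≈-21.6039) theta=-364669/214600 (≈-1.6993)
After 9 (propagate distance d=20 (to screen)): x=-143154827/2575200 (≈-55.5898) theta=-364669/214600 (≈-1.6993)
|theta_initial|=0.2000 |theta_final|=364669/214600 (≈1.6993) -> increased

Answer: yes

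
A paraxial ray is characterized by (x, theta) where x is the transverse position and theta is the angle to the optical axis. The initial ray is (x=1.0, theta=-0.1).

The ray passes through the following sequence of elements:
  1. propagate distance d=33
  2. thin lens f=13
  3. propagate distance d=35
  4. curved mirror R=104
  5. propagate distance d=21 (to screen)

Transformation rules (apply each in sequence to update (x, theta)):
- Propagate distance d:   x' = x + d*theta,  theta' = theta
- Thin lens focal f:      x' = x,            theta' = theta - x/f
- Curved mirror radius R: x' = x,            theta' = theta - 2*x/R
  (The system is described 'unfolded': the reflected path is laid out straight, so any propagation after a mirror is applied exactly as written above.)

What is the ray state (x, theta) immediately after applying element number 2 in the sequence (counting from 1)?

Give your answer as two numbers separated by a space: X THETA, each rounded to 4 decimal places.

Initial: x=1.0000 theta=-0.1000
After 1 (propagate distance d=33): x=-2.3000 theta=-0.1000
After 2 (thin lens f=13): x=-2.3000 theta=1/13 (≈0.0769)
Rounded to 4 decimal places: x = -2.3000, theta = 0.0769

Answer: -2.3000 0.0769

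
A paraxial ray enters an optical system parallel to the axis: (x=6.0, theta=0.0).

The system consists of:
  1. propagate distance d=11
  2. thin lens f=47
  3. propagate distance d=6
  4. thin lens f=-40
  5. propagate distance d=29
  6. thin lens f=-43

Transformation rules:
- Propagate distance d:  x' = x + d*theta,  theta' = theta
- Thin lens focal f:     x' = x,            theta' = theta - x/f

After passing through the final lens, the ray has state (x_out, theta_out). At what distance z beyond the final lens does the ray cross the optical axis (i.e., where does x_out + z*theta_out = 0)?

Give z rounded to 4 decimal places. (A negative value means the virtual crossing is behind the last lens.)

Answer: -41.9200

Derivation:
Initial: x=6.0000 theta=0.0000
After 1 (propagate distance d=11): x=6.0000 theta=0.0000
After 2 (thin lens f=47): x=6.0000 theta=-6/47 (≈-0.1277)
After 3 (propagate distance d=6): x=246/47 (≈5.2340) theta=-6/47 (≈-0.1277)
After 4 (thin lens f=-40): x=246/47 (≈5.2340) theta=3/940 (≈0.0032)
After 5 (propagate distance d=29): x=5007/940 (≈5.3266) theta=3/940 (≈0.0032)
After 6 (thin lens f=-43): x=5007/940 (≈5.3266) theta=1284/10105 (≈0.1271)
z_focus = -x_out/theta_out = -(5007/940)/(1284/10105) = -71767/1712 ≈ -41.9200
Rounded to 4 decimal places: z = -41.9200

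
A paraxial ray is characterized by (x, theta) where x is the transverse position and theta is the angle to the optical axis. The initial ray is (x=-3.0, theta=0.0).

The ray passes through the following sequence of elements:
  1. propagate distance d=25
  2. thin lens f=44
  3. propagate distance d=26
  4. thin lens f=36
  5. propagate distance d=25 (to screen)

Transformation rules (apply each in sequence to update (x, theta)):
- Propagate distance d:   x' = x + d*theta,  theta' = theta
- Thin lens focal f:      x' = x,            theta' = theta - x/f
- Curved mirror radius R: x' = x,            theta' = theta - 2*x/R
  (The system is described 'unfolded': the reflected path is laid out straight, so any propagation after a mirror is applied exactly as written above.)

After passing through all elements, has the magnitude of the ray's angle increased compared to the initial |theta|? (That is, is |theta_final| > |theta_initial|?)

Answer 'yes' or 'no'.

Answer: yes

Derivation:
Initial: x=-3.0000 theta=0.0000
After 1 (propagate distance d=25): x=-3.0000 theta=0.0000
After 2 (thin lens f=44): x=-3.0000 theta=3/44 (≈0.0682)
After 3 (propagate distance d=26): x=-27/22 (≈-1.2273) theta=3/44 (≈0.0682)
After 4 (thin lens f=36): x=-27/22 (≈-1.2273) theta=9/88 (≈0.1023)
After 5 (propagate distance d=25 (to screen)): x=117/88 (≈1.3295) theta=9/88 (≈0.1023)
|theta_initial|=0.0000 |theta_final|=9/88 (≈0.1023) -> increased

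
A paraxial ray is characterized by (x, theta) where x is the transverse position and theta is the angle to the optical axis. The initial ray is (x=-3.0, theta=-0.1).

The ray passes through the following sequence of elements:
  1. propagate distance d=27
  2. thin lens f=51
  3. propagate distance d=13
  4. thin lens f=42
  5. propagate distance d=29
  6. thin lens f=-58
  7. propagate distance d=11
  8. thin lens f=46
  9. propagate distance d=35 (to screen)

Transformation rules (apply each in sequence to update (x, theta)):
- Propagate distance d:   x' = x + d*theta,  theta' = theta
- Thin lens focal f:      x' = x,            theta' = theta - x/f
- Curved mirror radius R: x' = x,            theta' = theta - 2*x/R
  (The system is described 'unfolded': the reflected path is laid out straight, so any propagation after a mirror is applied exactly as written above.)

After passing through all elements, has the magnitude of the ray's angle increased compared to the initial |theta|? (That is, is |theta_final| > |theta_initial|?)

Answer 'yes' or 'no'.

Initial: x=-3.0000 theta=-0.1000
After 1 (propagate distance d=27): x=-5.7000 theta=-0.1000
After 2 (thin lens f=51): x=-5.7000 theta=1/85 (≈0.0118)
After 3 (propagate distance d=13): x=-943/170 (≈-5.5471) theta=1/85 (≈0.0118)
After 4 (thin lens f=42): x=-943/170 (≈-5.5471) theta=1027/7140 (≈0.1438)
After 5 (propagate distance d=29): x=-9823/7140 (≈-1.3758) theta=1027/7140 (≈0.1438)
After 6 (thin lens f=-58): x=-9823/7140 (≈-1.3758) theta=16581/138040 (≈0.1201)
After 7 (propagate distance d=11): x=-3223/59160 (≈-0.0545) theta=16581/138040 (≈0.1201)
After 8 (thin lens f=46): x=-3223/59160 (≈-0.0545) theta=2310739/19049520 (≈0.1213)
After 9 (propagate distance d=35 (to screen)): x=11405437/2721360 (≈4.1911) theta=2310739/19049520 (≈0.1213)
|theta_initial|=0.1000 |theta_final|=2310739/19049520 (≈0.1213) -> increased

Answer: yes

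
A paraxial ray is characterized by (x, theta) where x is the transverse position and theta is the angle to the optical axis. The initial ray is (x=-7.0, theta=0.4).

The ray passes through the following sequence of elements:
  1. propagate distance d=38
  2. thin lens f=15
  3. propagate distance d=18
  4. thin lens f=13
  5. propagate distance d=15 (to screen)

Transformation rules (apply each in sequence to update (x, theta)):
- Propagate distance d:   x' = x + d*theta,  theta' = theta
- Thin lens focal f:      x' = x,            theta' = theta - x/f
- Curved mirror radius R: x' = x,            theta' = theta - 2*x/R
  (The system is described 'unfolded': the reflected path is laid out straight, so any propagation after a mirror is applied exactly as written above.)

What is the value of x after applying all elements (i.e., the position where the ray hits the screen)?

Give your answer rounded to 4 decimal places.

Initial: x=-7.0000 theta=0.4000
After 1 (propagate distance d=38): x=8.2000 theta=0.4000
After 2 (thin lens f=15): x=8.2000 theta=-11/75 (≈-0.1467)
After 3 (propagate distance d=18): x=5.5600 theta=-11/75 (≈-0.1467)
After 4 (thin lens f=13): x=5.5600 theta=-112/195 (≈-0.5744)
After 5 (propagate distance d=15 (to screen)): x=-993/325 (≈-3.0554) theta=-112/195 (≈-0.5744)
Rounded to 4 decimal places: x = -3.0554

Answer: -3.0554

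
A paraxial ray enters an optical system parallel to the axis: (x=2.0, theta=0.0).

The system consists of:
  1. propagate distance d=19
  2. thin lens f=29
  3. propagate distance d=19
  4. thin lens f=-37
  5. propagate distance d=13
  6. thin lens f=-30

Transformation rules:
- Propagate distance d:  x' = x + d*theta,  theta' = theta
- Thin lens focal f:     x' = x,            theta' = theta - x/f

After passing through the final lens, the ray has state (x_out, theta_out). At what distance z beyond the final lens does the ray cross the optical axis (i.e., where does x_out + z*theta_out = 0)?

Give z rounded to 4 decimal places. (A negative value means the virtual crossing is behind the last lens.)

Answer: 0.7206

Derivation:
Initial: x=2.0000 theta=0.0000
After 1 (propagate distance d=19): x=2.0000 theta=0.0000
After 2 (thin lens f=29): x=2.0000 theta=-2/29 (≈-0.0690)
After 3 (propagate distance d=19): x=20/29 (≈0.6897) theta=-2/29 (≈-0.0690)
After 4 (thin lens f=-37): x=20/29 (≈0.6897) theta=-54/1073 (≈-0.0503)
After 5 (propagate distance d=13): x=38/1073 (≈0.0354) theta=-54/1073 (≈-0.0503)
After 6 (thin lens f=-30): x=38/1073 (≈0.0354) theta=-791/16095 (≈-0.0491)
z_focus = -x_out/theta_out = -(38/1073)/(-791/16095) = 570/791 ≈ 0.7206
Rounded to 4 decimal places: z = 0.7206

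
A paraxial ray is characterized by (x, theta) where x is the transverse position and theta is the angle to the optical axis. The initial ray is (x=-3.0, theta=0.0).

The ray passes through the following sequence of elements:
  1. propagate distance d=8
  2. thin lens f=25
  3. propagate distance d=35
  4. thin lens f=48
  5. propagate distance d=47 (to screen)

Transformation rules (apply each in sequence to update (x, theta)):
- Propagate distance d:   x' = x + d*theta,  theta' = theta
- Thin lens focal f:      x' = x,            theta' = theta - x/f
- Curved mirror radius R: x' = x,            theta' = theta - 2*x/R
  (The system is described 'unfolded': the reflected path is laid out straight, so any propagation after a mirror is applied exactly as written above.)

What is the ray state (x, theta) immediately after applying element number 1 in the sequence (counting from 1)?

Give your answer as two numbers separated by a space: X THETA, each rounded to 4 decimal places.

Answer: -3.0000 0.0000

Derivation:
Initial: x=-3.0000 theta=0.0000
After 1 (propagate distance d=8): x=-3.0000 theta=0.0000
Rounded to 4 decimal places: x = -3.0000, theta = 0.0000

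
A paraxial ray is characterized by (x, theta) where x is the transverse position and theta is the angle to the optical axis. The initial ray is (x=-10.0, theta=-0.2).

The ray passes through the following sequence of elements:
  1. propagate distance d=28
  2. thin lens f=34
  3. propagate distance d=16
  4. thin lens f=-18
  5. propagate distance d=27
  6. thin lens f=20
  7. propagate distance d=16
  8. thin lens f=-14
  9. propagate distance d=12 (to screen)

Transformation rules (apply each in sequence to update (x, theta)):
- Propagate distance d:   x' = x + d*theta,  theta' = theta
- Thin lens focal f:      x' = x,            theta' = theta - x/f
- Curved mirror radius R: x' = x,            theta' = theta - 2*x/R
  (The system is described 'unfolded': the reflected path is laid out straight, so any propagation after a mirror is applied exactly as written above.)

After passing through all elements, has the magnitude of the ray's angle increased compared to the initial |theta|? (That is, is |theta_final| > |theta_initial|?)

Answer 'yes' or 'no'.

Answer: no

Derivation:
Initial: x=-10.0000 theta=-0.2000
After 1 (propagate distance d=28): x=-15.6000 theta=-0.2000
After 2 (thin lens f=34): x=-15.6000 theta=22/85 (≈0.2588)
After 3 (propagate distance d=16): x=-974/85 (≈-11.4588) theta=22/85 (≈0.2588)
After 4 (thin lens f=-18): x=-974/85 (≈-11.4588) theta=-17/45 (≈-0.3778)
After 5 (propagate distance d=27): x=-1841/85 (≈-21.6588) theta=-17/45 (≈-0.3778)
After 6 (thin lens f=20): x=-1841/85 (≈-21.6588) theta=10789/15300 (≈0.7052)
After 7 (propagate distance d=16): x=-39689/3825 (≈-10.3762) theta=10789/15300 (≈0.7052)
After 8 (thin lens f=-14): x=-39689/3825 (≈-10.3762) theta=-257/7140 (≈-0.0360)
After 9 (propagate distance d=12 (to screen)): x=-289388/26775 (≈-10.8081) theta=-257/7140 (≈-0.0360)
|theta_initial|=0.2000 |theta_final|=257/7140 (≈0.0360) -> not increased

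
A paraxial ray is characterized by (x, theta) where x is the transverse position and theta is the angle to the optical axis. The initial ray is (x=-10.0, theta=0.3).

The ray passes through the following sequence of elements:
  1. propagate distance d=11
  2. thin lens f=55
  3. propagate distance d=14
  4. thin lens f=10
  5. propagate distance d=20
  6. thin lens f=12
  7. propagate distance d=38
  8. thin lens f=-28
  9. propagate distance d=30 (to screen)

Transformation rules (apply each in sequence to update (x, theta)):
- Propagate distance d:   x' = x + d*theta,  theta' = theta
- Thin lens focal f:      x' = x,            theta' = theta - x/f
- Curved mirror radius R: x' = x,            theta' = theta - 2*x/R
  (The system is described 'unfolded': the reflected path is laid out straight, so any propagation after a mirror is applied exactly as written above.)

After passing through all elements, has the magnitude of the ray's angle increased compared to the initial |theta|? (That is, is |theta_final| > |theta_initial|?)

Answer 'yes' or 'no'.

Initial: x=-10.0000 theta=0.3000
After 1 (propagate distance d=11): x=-6.7000 theta=0.3000
After 2 (thin lens f=55): x=-6.7000 theta=116/275 (≈0.4218)
After 3 (propagate distance d=14): x=-437/550 (≈-0.7945) theta=116/275 (≈0.4218)
After 4 (thin lens f=10): x=-437/550 (≈-0.7945) theta=2757/5500 (≈0.5013)
After 5 (propagate distance d=20): x=5077/550 (≈9.2309) theta=2757/5500 (≈0.5013)
After 6 (thin lens f=12): x=5077/550 (≈9.2309) theta=-8843/33000 (≈-0.2680)
After 7 (propagate distance d=38): x=-15707/16500 (≈-0.9519) theta=-8843/33000 (≈-0.2680)
After 8 (thin lens f=-28): x=-15707/16500 (≈-0.9519) theta=-46503/154000 (≈-0.3020)
After 9 (propagate distance d=30 (to screen)): x=-2312533/231000 (≈-10.0110) theta=-46503/154000 (≈-0.3020)
|theta_initial|=0.3000 |theta_final|=46503/154000 (≈0.3020) -> increased

Answer: yes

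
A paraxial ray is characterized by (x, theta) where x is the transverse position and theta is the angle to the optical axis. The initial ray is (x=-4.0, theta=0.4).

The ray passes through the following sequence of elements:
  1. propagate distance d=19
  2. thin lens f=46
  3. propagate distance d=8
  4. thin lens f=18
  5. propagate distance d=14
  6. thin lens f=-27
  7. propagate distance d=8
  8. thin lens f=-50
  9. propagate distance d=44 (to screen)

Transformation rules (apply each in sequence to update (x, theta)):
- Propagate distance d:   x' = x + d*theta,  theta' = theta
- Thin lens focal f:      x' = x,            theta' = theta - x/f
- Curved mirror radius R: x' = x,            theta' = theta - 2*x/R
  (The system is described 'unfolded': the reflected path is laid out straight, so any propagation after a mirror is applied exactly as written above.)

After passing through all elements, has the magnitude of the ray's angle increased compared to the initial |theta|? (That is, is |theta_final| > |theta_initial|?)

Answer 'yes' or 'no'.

Answer: no

Derivation:
Initial: x=-4.0000 theta=0.4000
After 1 (propagate distance d=19): x=3.6000 theta=0.4000
After 2 (thin lens f=46): x=3.6000 theta=37/115 (≈0.3217)
After 3 (propagate distance d=8): x=142/23 (≈6.1739) theta=37/115 (≈0.3217)
After 4 (thin lens f=18): x=142/23 (≈6.1739) theta=-22/1035 (≈-0.0213)
After 5 (propagate distance d=14): x=6082/1035 (≈5.8763) theta=-22/1035 (≈-0.0213)
After 6 (thin lens f=-27): x=6082/1035 (≈5.8763) theta=5488/27945 (≈0.1964)
After 7 (propagate distance d=8): x=208118/27945 (≈7.4474) theta=5488/27945 (≈0.1964)
After 8 (thin lens f=-50): x=208118/27945 (≈7.4474) theta=241259/698625 (≈0.3453)
After 9 (propagate distance d=44 (to screen)): x=1757594/77625 (≈22.6421) theta=241259/698625 (≈0.3453)
|theta_initial|=0.4000 |theta_final|=241259/698625 (≈0.3453) -> not increased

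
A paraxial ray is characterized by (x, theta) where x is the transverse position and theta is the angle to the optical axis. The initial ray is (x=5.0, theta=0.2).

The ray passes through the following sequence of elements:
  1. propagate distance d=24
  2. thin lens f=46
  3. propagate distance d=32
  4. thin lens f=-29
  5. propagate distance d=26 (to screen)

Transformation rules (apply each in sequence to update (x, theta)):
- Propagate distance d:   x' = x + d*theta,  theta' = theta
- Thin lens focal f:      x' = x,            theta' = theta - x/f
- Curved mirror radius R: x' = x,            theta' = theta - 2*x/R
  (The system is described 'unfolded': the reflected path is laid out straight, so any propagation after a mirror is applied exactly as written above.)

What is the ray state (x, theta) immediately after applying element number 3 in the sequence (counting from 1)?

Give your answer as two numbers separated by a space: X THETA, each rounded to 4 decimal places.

Answer: 9.3826 -0.0130

Derivation:
Initial: x=5.0000 theta=0.2000
After 1 (propagate distance d=24): x=9.8000 theta=0.2000
After 2 (thin lens f=46): x=9.8000 theta=-3/230 (≈-0.0130)
After 3 (propagate distance d=32): x=1079/115 (≈9.3826) theta=-3/230 (≈-0.0130)
Rounded to 4 decimal places: x = 9.3826, theta = -0.0130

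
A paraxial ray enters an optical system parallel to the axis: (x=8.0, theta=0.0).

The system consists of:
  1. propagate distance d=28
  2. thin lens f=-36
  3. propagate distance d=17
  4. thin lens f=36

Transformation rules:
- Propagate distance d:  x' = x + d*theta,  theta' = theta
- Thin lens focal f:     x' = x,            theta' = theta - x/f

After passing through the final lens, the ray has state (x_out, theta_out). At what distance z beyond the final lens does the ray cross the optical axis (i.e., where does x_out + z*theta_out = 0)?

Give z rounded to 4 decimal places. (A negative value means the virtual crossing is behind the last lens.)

Initial: x=8.0000 theta=0.0000
After 1 (propagate distance d=28): x=8.0000 theta=0.0000
After 2 (thin lens f=-36): x=8.0000 theta=2/9 (≈0.2222)
After 3 (propagate distance d=17): x=106/9 (≈11.7778) theta=2/9 (≈0.2222)
After 4 (thin lens f=36): x=106/9 (≈11.7778) theta=-17/162 (≈-0.1049)
z_focus = -x_out/theta_out = -(106/9)/(-17/162) = 1908/17 ≈ 112.2353
Rounded to 4 decimal places: z = 112.2353

Answer: 112.2353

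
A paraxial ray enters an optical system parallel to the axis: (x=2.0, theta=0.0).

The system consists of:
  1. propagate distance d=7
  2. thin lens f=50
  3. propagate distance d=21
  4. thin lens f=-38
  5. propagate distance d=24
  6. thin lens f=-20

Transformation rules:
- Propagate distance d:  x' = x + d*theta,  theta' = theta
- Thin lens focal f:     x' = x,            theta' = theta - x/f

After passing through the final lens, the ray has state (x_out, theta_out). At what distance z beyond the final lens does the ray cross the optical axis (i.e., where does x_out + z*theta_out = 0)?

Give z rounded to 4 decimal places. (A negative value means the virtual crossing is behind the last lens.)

Answer: -25.0992

Derivation:
Initial: x=2.0000 theta=0.0000
After 1 (propagate distance d=7): x=2.0000 theta=0.0000
After 2 (thin lens f=50): x=2.0000 theta=-0.0400
After 3 (propagate distance d=21): x=1.1600 theta=-0.0400
After 4 (thin lens f=-38): x=1.1600 theta=-9/950 (≈-0.0095)
After 5 (propagate distance d=24): x=443/475 (≈0.9326) theta=-9/950 (≈-0.0095)
After 6 (thin lens f=-20): x=443/475 (≈0.9326) theta=353/9500 (≈0.0372)
z_focus = -x_out/theta_out = -(443/475)/(353/9500) = -8860/353 ≈ -25.0992
Rounded to 4 decimal places: z = -25.0992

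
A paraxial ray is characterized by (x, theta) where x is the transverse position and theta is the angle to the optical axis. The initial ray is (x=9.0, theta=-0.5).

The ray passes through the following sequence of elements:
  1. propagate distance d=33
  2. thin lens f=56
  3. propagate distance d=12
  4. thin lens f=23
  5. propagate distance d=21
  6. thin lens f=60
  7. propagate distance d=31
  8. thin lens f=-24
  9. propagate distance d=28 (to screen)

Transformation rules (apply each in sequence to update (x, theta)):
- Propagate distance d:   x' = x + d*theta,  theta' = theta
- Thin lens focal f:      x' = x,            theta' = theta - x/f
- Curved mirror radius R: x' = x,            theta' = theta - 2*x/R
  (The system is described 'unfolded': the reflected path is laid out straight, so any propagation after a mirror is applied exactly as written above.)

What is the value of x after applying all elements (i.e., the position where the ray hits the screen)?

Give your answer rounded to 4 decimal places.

Answer: 9.3076

Derivation:
Initial: x=9.0000 theta=-0.5000
After 1 (propagate distance d=33): x=-7.5000 theta=-0.5000
After 2 (thin lens f=56): x=-7.5000 theta=-41/112 (≈-0.3661)
After 3 (propagate distance d=12): x=-333/28 (≈-11.8929) theta=-41/112 (≈-0.3661)
After 4 (thin lens f=23): x=-333/28 (≈-11.8929) theta=389/2576 (≈0.1510)
After 5 (propagate distance d=21): x=-22467/2576 (≈-8.7217) theta=389/2576 (≈0.1510)
After 6 (thin lens f=60): x=-22467/2576 (≈-8.7217) theta=15269/51520 (≈0.2964)
After 7 (propagate distance d=31): x=23999/51520 (≈0.4658) theta=15269/51520 (≈0.2964)
After 8 (thin lens f=-24): x=23999/51520 (≈0.4658) theta=78091/247296 (≈0.3158)
After 9 (propagate distance d=28 (to screen)): x=2877179/309120 (≈9.3076) theta=78091/247296 (≈0.3158)
Rounded to 4 decimal places: x = 9.3076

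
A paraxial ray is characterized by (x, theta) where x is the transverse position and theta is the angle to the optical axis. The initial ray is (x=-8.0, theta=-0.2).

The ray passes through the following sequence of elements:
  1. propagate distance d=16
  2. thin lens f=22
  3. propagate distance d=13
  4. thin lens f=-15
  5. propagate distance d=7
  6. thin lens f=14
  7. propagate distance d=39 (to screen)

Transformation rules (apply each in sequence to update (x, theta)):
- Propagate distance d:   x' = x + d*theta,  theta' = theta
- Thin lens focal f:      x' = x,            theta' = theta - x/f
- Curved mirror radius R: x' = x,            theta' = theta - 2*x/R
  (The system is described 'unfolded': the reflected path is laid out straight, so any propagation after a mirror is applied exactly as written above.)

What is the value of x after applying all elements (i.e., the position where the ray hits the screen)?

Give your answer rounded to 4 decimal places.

Answer: 8.3277

Derivation:
Initial: x=-8.0000 theta=-0.2000
After 1 (propagate distance d=16): x=-11.2000 theta=-0.2000
After 2 (thin lens f=22): x=-11.2000 theta=17/55 (≈0.3091)
After 3 (propagate distance d=13): x=-79/11 (≈-7.1818) theta=17/55 (≈0.3091)
After 4 (thin lens f=-15): x=-79/11 (≈-7.1818) theta=-28/165 (≈-0.1697)
After 5 (propagate distance d=7): x=-1381/165 (≈-8.3697) theta=-28/165 (≈-0.1697)
After 6 (thin lens f=14): x=-1381/165 (≈-8.3697) theta=989/2310 (≈0.4281)
After 7 (propagate distance d=39 (to screen)): x=19237/2310 (≈8.3277) theta=989/2310 (≈0.4281)
Rounded to 4 decimal places: x = 8.3277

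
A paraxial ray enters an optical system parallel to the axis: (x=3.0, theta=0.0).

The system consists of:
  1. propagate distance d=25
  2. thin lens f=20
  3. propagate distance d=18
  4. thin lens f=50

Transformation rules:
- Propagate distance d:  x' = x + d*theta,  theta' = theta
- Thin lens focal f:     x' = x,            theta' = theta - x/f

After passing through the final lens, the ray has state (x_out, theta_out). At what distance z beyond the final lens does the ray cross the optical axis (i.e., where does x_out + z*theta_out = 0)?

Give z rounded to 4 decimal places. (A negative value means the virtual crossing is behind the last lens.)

Answer: 1.9231

Derivation:
Initial: x=3.0000 theta=0.0000
After 1 (propagate distance d=25): x=3.0000 theta=0.0000
After 2 (thin lens f=20): x=3.0000 theta=-0.1500
After 3 (propagate distance d=18): x=0.3000 theta=-0.1500
After 4 (thin lens f=50): x=0.3000 theta=-0.1560
z_focus = -x_out/theta_out = -(0.3000)/(-0.1560) = 25/13 ≈ 1.9231
Rounded to 4 decimal places: z = 1.9231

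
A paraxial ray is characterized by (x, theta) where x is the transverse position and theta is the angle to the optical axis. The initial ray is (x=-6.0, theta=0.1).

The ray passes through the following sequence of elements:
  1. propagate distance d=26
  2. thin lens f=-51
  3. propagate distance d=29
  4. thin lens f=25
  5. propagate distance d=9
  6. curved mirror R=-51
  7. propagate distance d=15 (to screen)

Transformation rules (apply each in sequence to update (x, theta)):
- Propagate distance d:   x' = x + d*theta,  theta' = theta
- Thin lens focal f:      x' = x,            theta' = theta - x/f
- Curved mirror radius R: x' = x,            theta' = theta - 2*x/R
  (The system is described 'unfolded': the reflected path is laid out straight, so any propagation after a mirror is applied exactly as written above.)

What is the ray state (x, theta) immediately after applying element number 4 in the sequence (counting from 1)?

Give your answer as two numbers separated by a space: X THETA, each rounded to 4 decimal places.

Initial: x=-6.0000 theta=0.1000
After 1 (propagate distance d=26): x=-3.4000 theta=0.1000
After 2 (thin lens f=-51): x=-3.4000 theta=1/30 (≈0.0333)
After 3 (propagate distance d=29): x=-73/30 (≈-2.4333) theta=1/30 (≈0.0333)
After 4 (thin lens f=25): x=-73/30 (≈-2.4333) theta=49/375 (≈0.1307)
Rounded to 4 decimal places: x = -2.4333, theta = 0.1307

Answer: -2.4333 0.1307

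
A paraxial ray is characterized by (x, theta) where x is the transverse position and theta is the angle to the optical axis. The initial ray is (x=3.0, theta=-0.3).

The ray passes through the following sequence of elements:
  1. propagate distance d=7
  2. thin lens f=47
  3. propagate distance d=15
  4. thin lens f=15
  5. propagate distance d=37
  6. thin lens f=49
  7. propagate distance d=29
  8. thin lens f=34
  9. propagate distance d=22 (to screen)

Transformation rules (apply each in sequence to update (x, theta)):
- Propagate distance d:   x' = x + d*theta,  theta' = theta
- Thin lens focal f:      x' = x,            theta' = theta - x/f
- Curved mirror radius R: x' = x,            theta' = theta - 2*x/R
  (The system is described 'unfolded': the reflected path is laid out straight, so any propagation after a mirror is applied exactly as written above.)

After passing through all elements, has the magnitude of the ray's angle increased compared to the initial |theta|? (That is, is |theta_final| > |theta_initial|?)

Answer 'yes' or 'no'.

Answer: no

Derivation:
Initial: x=3.0000 theta=-0.3000
After 1 (propagate distance d=7): x=0.9000 theta=-0.3000
After 2 (thin lens f=47): x=0.9000 theta=-15/47 (≈-0.3191)
After 3 (propagate distance d=15): x=-1827/470 (≈-3.8872) theta=-15/47 (≈-0.3191)
After 4 (thin lens f=15): x=-1827/470 (≈-3.8872) theta=-0.0600
After 5 (propagate distance d=37): x=-7176/1175 (≈-6.1072) theta=-0.0600
After 6 (thin lens f=49): x=-7176/1175 (≈-6.1072) theta=7443/115150 (≈0.0646)
After 7 (propagate distance d=29): x=-487401/115150 (≈-4.2327) theta=7443/115150 (≈0.0646)
After 8 (thin lens f=34): x=-487401/115150 (≈-4.2327) theta=740463/3915100 (≈0.1891)
After 9 (propagate distance d=22 (to screen)): x=-70362/978775 (≈-0.0719) theta=740463/3915100 (≈0.1891)
|theta_initial|=0.3000 |theta_final|=740463/3915100 (≈0.1891) -> not increased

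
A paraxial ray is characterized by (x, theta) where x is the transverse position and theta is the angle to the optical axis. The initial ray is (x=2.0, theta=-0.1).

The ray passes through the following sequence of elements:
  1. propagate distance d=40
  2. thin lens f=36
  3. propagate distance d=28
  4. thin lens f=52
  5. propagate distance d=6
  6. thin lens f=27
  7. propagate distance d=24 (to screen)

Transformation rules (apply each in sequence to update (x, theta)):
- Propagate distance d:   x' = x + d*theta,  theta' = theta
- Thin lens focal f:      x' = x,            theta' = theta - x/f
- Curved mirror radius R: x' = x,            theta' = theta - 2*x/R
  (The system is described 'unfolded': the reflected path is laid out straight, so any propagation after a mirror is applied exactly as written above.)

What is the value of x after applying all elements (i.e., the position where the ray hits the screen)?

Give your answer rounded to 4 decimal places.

Initial: x=2.0000 theta=-0.1000
After 1 (propagate distance d=40): x=-2.0000 theta=-0.1000
After 2 (thin lens f=36): x=-2.0000 theta=-2/45 (≈-0.0444)
After 3 (propagate distance d=28): x=-146/45 (≈-3.2444) theta=-2/45 (≈-0.0444)
After 4 (thin lens f=52): x=-146/45 (≈-3.2444) theta=7/390 (≈0.0179)
After 5 (propagate distance d=6): x=-367/117 (≈-3.1368) theta=7/390 (≈0.0179)
After 6 (thin lens f=27): x=-367/117 (≈-3.1368) theta=4237/31590 (≈0.1341)
After 7 (propagate distance d=24 (to screen)): x=433/5265 (≈0.0822) theta=4237/31590 (≈0.1341)
Rounded to 4 decimal places: x = 0.0822

Answer: 0.0822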